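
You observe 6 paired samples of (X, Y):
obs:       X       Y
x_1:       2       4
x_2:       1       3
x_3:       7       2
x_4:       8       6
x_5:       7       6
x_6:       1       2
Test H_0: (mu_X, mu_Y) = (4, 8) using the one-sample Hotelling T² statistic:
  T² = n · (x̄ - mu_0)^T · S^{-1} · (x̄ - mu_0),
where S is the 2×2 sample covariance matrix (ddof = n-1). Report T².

Step 1 — sample mean vector:
  mean(X) = (2 + 1 + 7 + 8 + 7 + 1) / 6 = 26/6 = 4.3333
  mean(Y) = (4 + 3 + 2 + 6 + 6 + 2) / 6 = 23/6 = 3.8333
  x̄ = (4.3333, 3.8333),  deviation x̄ - mu_0 = (4.3333, 3.8333) - (4, 8) = (0.3333, -4.1667).

Step 2 — sample covariance matrix, S[i,j] = (1/(n-1)) · Σ_k (x_{k,i} - mean_i) · (x_{k,j} - mean_j), divisor n-1 = 5:
  S[X,X] = ((-2.3333)·(-2.3333) + (-3.3333)·(-3.3333) + (2.6667)·(2.6667) + (3.6667)·(3.6667) + (2.6667)·(2.6667) + (-3.3333)·(-3.3333)) / 5 = 55.3333/5 = 11.0667
  S[X,Y] = ((-2.3333)·(0.1667) + (-3.3333)·(-0.8333) + (2.6667)·(-1.8333) + (3.6667)·(2.1667) + (2.6667)·(2.1667) + (-3.3333)·(-1.8333)) / 5 = 17.3333/5 = 3.4667
  S[Y,Y] = ((0.1667)·(0.1667) + (-0.8333)·(-0.8333) + (-1.8333)·(-1.8333) + (2.1667)·(2.1667) + (2.1667)·(2.1667) + (-1.8333)·(-1.8333)) / 5 = 16.8333/5 = 3.3667
  S = [[11.0667, 3.4667],
 [3.4667, 3.3667]].

Step 3 — invert S. det(S) = 11.0667·3.3667 - (3.4667)² = 25.24.
  S^{-1} = (1/det) · [[d, -b], [-b, a]] = [[0.1334, -0.1373],
 [-0.1373, 0.4385]].

Step 4 — quadratic form (x̄ - mu_0)^T · S^{-1} · (x̄ - mu_0):
  S^{-1} · (x̄ - mu_0) = (0.6167, -1.8727),
  (x̄ - mu_0)^T · [...] = (0.3333)·(0.6167) + (-4.1667)·(-1.8727) = 8.0085.

Step 5 — scale by n: T² = 6 · 8.0085 = 48.0507.

T² ≈ 48.0507


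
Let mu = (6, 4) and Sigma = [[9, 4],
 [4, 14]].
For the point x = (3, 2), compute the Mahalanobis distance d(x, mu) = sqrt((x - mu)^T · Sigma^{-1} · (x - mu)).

Step 1 — centre the observation: (x - mu) = (-3, -2).

Step 2 — invert Sigma. det(Sigma) = 9·14 - (4)² = 110.
  Sigma^{-1} = (1/det) · [[d, -b], [-b, a]] = [[0.1273, -0.0364],
 [-0.0364, 0.0818]].

Step 3 — form the quadratic (x - mu)^T · Sigma^{-1} · (x - mu):
  Sigma^{-1} · (x - mu) = (-0.3091, -0.0545).
  (x - mu)^T · [Sigma^{-1} · (x - mu)] = (-3)·(-0.3091) + (-2)·(-0.0545) = 1.0364.

Step 4 — take square root: d = √(1.0364) ≈ 1.018.

d(x, mu) = √(1.0364) ≈ 1.018


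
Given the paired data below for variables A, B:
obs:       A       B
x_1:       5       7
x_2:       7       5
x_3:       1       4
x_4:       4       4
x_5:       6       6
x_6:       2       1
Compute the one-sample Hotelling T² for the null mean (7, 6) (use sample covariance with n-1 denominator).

Step 1 — sample mean vector:
  mean(A) = (5 + 7 + 1 + 4 + 6 + 2) / 6 = 25/6 = 4.1667
  mean(B) = (7 + 5 + 4 + 4 + 6 + 1) / 6 = 27/6 = 4.5
  x̄ = (4.1667, 4.5),  deviation x̄ - mu_0 = (4.1667, 4.5) - (7, 6) = (-2.8333, -1.5).

Step 2 — sample covariance matrix, S[i,j] = (1/(n-1)) · Σ_k (x_{k,i} - mean_i) · (x_{k,j} - mean_j), divisor n-1 = 5:
  S[A,A] = ((0.8333)·(0.8333) + (2.8333)·(2.8333) + (-3.1667)·(-3.1667) + (-0.1667)·(-0.1667) + (1.8333)·(1.8333) + (-2.1667)·(-2.1667)) / 5 = 26.8333/5 = 5.3667
  S[A,B] = ((0.8333)·(2.5) + (2.8333)·(0.5) + (-3.1667)·(-0.5) + (-0.1667)·(-0.5) + (1.8333)·(1.5) + (-2.1667)·(-3.5)) / 5 = 15.5/5 = 3.1
  S[B,B] = ((2.5)·(2.5) + (0.5)·(0.5) + (-0.5)·(-0.5) + (-0.5)·(-0.5) + (1.5)·(1.5) + (-3.5)·(-3.5)) / 5 = 21.5/5 = 4.3
  S = [[5.3667, 3.1],
 [3.1, 4.3]].

Step 3 — invert S. det(S) = 5.3667·4.3 - (3.1)² = 13.4667.
  S^{-1} = (1/det) · [[d, -b], [-b, a]] = [[0.3193, -0.2302],
 [-0.2302, 0.3985]].

Step 4 — quadratic form (x̄ - mu_0)^T · S^{-1} · (x̄ - mu_0):
  S^{-1} · (x̄ - mu_0) = (-0.5594, 0.0545),
  (x̄ - mu_0)^T · [...] = (-2.8333)·(-0.5594) + (-1.5)·(0.0545) = 1.5033.

Step 5 — scale by n: T² = 6 · 1.5033 = 9.0198.

T² ≈ 9.0198


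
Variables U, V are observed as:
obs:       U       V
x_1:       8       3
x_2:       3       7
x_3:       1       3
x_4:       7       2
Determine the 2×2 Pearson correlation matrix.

Step 1 — column means:
  mean(U) = (8 + 3 + 1 + 7) / 4 = 19/4 = 4.75
  mean(V) = (3 + 7 + 3 + 2) / 4 = 15/4 = 3.75

Step 2 — sample variances and covariances s[i,j] = (1/(n-1)) · Σ_k (x_{k,i} - mean_i) · (x_{k,j} - mean_j), with n-1 = 3:
  s[U,U] = ((3.25)·(3.25) + (-1.75)·(-1.75) + (-3.75)·(-3.75) + (2.25)·(2.25)) / 3 = 32.75/3 = 10.9167
  s[U,V] = ((3.25)·(-0.75) + (-1.75)·(3.25) + (-3.75)·(-0.75) + (2.25)·(-1.75)) / 3 = -9.25/3 = -3.0833
  s[V,V] = ((-0.75)·(-0.75) + (3.25)·(3.25) + (-0.75)·(-0.75) + (-1.75)·(-1.75)) / 3 = 14.75/3 = 4.9167
  Sample standard deviations s_i = √(s[i,i]):
  s(U) = √(10.9167) = 3.304
  s(V) = √(4.9167) = 2.2174

Step 3 — r_{ij} = s_{ij} / (s_i · s_j):
  r[U,U] = 1 (diagonal).
  r[U,V] = -3.0833 / (3.304 · 2.2174) = -3.0833 / 7.3262 = -0.4209
  r[V,V] = 1 (diagonal).

R is symmetric with unit diagonal. Assembling:

R = [[1, -0.4209],
 [-0.4209, 1]]


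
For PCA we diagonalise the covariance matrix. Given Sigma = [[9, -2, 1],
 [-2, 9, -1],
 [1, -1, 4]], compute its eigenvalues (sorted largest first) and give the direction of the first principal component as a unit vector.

Step 1 — characteristic polynomial p(λ) = det(λI - Sigma) = λ³ - tr·λ² + c_1·λ - det, where tr = trace, c_1 = sum of the principal 2×2 minors, det = det(Sigma):
  tr = 9 + 9 + 4 = 22,
  c_1 = (9·9 - (-2)²) + (9·4 - (1)²) + (9·4 - (-1)²) = 77 + 35 + 35 = 147,
  det = 9·(9·4 - (-1)²) - (-2)·((-2)·4 - (-1)·(1)) + (1)·((-2)·(-1) - 9·(1)) = 9·(35) - (-2)·(-7) + (1)·(-7) = 294.
  So p(λ) = λ³ - 22λ² + 147λ - 294.
Step 2 — look for an integer root (rational root theorem: any rational root is an integer divisor of 294). Testing λ = 7:
  p(7) = 343 - 1078 + 1029 - 294 = 0  ✓
  Dividing out (λ - 7): p(λ) = (λ - 7)(λ² - 15λ + 42).
Step 3 — remaining eigenvalues from the quadratic λ² - 15λ + 42 = 0:
  Δ = 15² - 4·42 = 225 - 168 = 57,  λ = (15 ± √57)/2 = (15 ± 7.5498)/2 ≈ 11.2749 or 3.7251.
  Sorted: λ_1 = 11.2749,  λ_2 = 7,  λ_3 = 3.7251  (check: sum = 22 = tr ✓).

Step 4 — unit eigenvector for λ_1 ≈ 11.2749: v spans the null space of (Sigma - λ_1 I), whose rows are
  r_1 = (-2.2749, -2, 1),  r_2 = (-2, -2.2749, -1),  r_3 = (1, -1, -7.2749).
  v is orthogonal to every row, so take v ∝ r_1 × r_2 = ((-2)·(-1) - (1)·(-2.2749), (1)·(-2) - (-2.2749)·(-1), (-2.2749)·(-2.2749) - (-2)·(-2)) ≈ (4.2749, -4.2749, 1.1752).
  Let u = (4.2749, -4.2749, 1.1752).
  ||u|| = √((4.2749)² + (-4.2749)² + (1.1752)²) = √(37.931) ≈ 6.1588,  v_1 = u/||u|| ≈ (0.6941, -0.6941, 0.1908) (||v_1|| = 1).

λ_1 = 11.2749,  λ_2 = 7,  λ_3 = 3.7251;  v_1 ≈ (0.6941, -0.6941, 0.1908)


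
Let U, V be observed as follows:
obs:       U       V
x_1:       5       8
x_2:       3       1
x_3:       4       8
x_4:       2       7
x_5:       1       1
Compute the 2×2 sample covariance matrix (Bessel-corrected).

Step 1 — column means:
  mean(U) = (5 + 3 + 4 + 2 + 1) / 5 = 15/5 = 3
  mean(V) = (8 + 1 + 8 + 7 + 1) / 5 = 25/5 = 5

Step 2 — sample covariance S[i,j] = (1/(n-1)) · Σ_k (x_{k,i} - mean_i) · (x_{k,j} - mean_j), with n-1 = 4.
  S[U,U] = ((2)·(2) + (0)·(0) + (1)·(1) + (-1)·(-1) + (-2)·(-2)) / 4 = 10/4 = 2.5
  S[U,V] = ((2)·(3) + (0)·(-4) + (1)·(3) + (-1)·(2) + (-2)·(-4)) / 4 = 15/4 = 3.75
  S[V,V] = ((3)·(3) + (-4)·(-4) + (3)·(3) + (2)·(2) + (-4)·(-4)) / 4 = 54/4 = 13.5

S is symmetric (S[j,i] = S[i,j]). Assembling:

S = [[2.5, 3.75],
 [3.75, 13.5]]


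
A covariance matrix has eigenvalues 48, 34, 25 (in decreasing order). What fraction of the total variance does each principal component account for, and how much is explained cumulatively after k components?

Step 1 — total variance = trace(Sigma) = Σ λ_i = 48 + 34 + 25 = 107.

Step 2 — fraction explained by component i = λ_i / Σ λ:
  PC1: 48/107 = 0.4486
  PC2: 34/107 = 0.3178
  PC3: 25/107 = 0.2336

Step 3 — cumulative fraction after k components = (λ_1 + ... + λ_k) / Σ λ:
  k = 1: 48/107 = 0.4486
  k = 2: (48 + 34)/107 = 82/107 = 0.7664
  k = 3: (48 + 34 + 25)/107 = 107/107 = 1

Summary (fraction, with percent):

explained: PC1 0.4486 (44.86%), PC2 0.3178 (31.78%), PC3 0.2336 (23.36%);  cumulative: 0.4486, 0.7664, 1


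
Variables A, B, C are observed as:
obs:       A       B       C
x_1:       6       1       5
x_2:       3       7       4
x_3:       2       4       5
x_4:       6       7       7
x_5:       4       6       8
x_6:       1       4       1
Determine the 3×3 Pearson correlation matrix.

Step 1 — column means:
  mean(A) = (6 + 3 + 2 + 6 + 4 + 1) / 6 = 22/6 = 3.6667
  mean(B) = (1 + 7 + 4 + 7 + 6 + 4) / 6 = 29/6 = 4.8333
  mean(C) = (5 + 4 + 5 + 7 + 8 + 1) / 6 = 30/6 = 5

Step 2 — sample variances and covariances s[i,j] = (1/(n-1)) · Σ_k (x_{k,i} - mean_i) · (x_{k,j} - mean_j), with n-1 = 5:
  s[A,A] = ((2.3333)·(2.3333) + (-0.6667)·(-0.6667) + (-1.6667)·(-1.6667) + (2.3333)·(2.3333) + (0.3333)·(0.3333) + (-2.6667)·(-2.6667)) / 5 = 21.3333/5 = 4.2667
  s[A,B] = ((2.3333)·(-3.8333) + (-0.6667)·(2.1667) + (-1.6667)·(-0.8333) + (2.3333)·(2.1667) + (0.3333)·(1.1667) + (-2.6667)·(-0.8333)) / 5 = -1.3333/5 = -0.2667
  s[A,C] = ((2.3333)·(0) + (-0.6667)·(-1) + (-1.6667)·(0) + (2.3333)·(2) + (0.3333)·(3) + (-2.6667)·(-4)) / 5 = 17/5 = 3.4
  s[B,B] = ((-3.8333)·(-3.8333) + (2.1667)·(2.1667) + (-0.8333)·(-0.8333) + (2.1667)·(2.1667) + (1.1667)·(1.1667) + (-0.8333)·(-0.8333)) / 5 = 26.8333/5 = 5.3667
  s[B,C] = ((-3.8333)·(0) + (2.1667)·(-1) + (-0.8333)·(0) + (2.1667)·(2) + (1.1667)·(3) + (-0.8333)·(-4)) / 5 = 9/5 = 1.8
  s[C,C] = ((0)·(0) + (-1)·(-1) + (0)·(0) + (2)·(2) + (3)·(3) + (-4)·(-4)) / 5 = 30/5 = 6
  Sample standard deviations s_i = √(s[i,i]):
  s(A) = √(4.2667) = 2.0656
  s(B) = √(5.3667) = 2.3166
  s(C) = √(6) = 2.4495

Step 3 — r_{ij} = s_{ij} / (s_i · s_j):
  r[A,A] = 1 (diagonal).
  r[A,B] = -0.2667 / (2.0656 · 2.3166) = -0.2667 / 4.7852 = -0.0557
  r[A,C] = 3.4 / (2.0656 · 2.4495) = 3.4 / 5.0596 = 0.672
  r[B,B] = 1 (diagonal).
  r[B,C] = 1.8 / (2.3166 · 2.4495) = 1.8 / 5.6745 = 0.3172
  r[C,C] = 1 (diagonal).

R is symmetric with unit diagonal. Assembling:

R = [[1, -0.0557, 0.672],
 [-0.0557, 1, 0.3172],
 [0.672, 0.3172, 1]]


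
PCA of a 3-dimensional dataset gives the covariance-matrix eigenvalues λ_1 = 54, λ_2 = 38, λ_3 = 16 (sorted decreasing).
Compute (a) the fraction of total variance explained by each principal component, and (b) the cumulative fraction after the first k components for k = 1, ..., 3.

Step 1 — total variance = trace(Sigma) = Σ λ_i = 54 + 38 + 16 = 108.

Step 2 — fraction explained by component i = λ_i / Σ λ:
  PC1: 54/108 = 0.5
  PC2: 38/108 = 0.3519
  PC3: 16/108 = 0.1481

Step 3 — cumulative fraction after k components = (λ_1 + ... + λ_k) / Σ λ:
  k = 1: 54/108 = 0.5
  k = 2: (54 + 38)/108 = 92/108 = 0.8519
  k = 3: (54 + 38 + 16)/108 = 108/108 = 1

Summary (fraction, with percent):

explained: PC1 0.5 (50%), PC2 0.3519 (35.19%), PC3 0.1481 (14.81%);  cumulative: 0.5, 0.8519, 1


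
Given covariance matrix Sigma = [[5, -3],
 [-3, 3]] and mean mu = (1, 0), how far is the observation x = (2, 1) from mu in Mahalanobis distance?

Step 1 — centre the observation: (x - mu) = (1, 1).

Step 2 — invert Sigma. det(Sigma) = 5·3 - (-3)² = 6.
  Sigma^{-1} = (1/det) · [[d, -b], [-b, a]] = [[0.5, 0.5],
 [0.5, 0.8333]].

Step 3 — form the quadratic (x - mu)^T · Sigma^{-1} · (x - mu):
  Sigma^{-1} · (x - mu) = (1, 1.3333).
  (x - mu)^T · [Sigma^{-1} · (x - mu)] = (1)·(1) + (1)·(1.3333) = 2.3333.

Step 4 — take square root: d = √(2.3333) ≈ 1.5275.

d(x, mu) = √(2.3333) ≈ 1.5275


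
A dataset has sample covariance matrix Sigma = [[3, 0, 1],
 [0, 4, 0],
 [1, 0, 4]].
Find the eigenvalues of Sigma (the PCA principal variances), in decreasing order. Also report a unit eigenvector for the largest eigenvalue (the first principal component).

Step 1 — characteristic polynomial p(λ) = det(λI - Sigma) = λ³ - tr·λ² + c_1·λ - det, where tr = trace, c_1 = sum of the principal 2×2 minors, det = det(Sigma):
  tr = 3 + 4 + 4 = 11,
  c_1 = (3·4 - (0)²) + (3·4 - (1)²) + (4·4 - (0)²) = 12 + 11 + 16 = 39,
  det = 3·(4·4 - (0)²) - (0)·((0)·4 - (0)·(1)) + (1)·((0)·(0) - 4·(1)) = 3·(16) - (0)·(0) + (1)·(-4) = 44.
  So p(λ) = λ³ - 11λ² + 39λ - 44.
Step 2 — look for an integer root (rational root theorem: any rational root is an integer divisor of 44). Testing λ = 4:
  p(4) = 64 - 176 + 156 - 44 = 0  ✓
  Dividing out (λ - 4): p(λ) = (λ - 4)(λ² - 7λ + 11).
Step 3 — remaining eigenvalues from the quadratic λ² - 7λ + 11 = 0:
  Δ = 7² - 4·11 = 49 - 44 = 5,  λ = (7 ± √5)/2 = (7 ± 2.2361)/2 ≈ 4.618 or 2.382.
  Sorted: λ_1 = 4.618,  λ_2 = 4,  λ_3 = 2.382  (check: sum = 11 = tr ✓).

Step 4 — unit eigenvector for λ_1 ≈ 4.618: v spans the null space of (Sigma - λ_1 I), whose rows are
  r_1 = (-1.618, 0, 1),  r_2 = (0, -0.618, 0),  r_3 = (1, 0, -0.618).
  v is orthogonal to every row, so take v ∝ r_1 × r_2 = ((0)·(0) - (1)·(-0.618), (1)·(0) - (-1.618)·(0), (-1.618)·(-0.618) - (0)·(0)) ≈ (0.618, 0, 1).
  Let u = (0.618, 0, 1).
  ||u|| = √((0.618)² + (0)² + (1)²) = √(1.382) ≈ 1.1756,  v_1 = u/||u|| ≈ (0.5257, 0, 0.8507) (||v_1|| = 1).

λ_1 = 4.618,  λ_2 = 4,  λ_3 = 2.382;  v_1 ≈ (0.5257, 0, 0.8507)


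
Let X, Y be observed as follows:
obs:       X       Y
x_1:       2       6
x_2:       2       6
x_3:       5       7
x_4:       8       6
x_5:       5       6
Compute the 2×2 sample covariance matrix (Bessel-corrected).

Step 1 — column means:
  mean(X) = (2 + 2 + 5 + 8 + 5) / 5 = 22/5 = 4.4
  mean(Y) = (6 + 6 + 7 + 6 + 6) / 5 = 31/5 = 6.2

Step 2 — sample covariance S[i,j] = (1/(n-1)) · Σ_k (x_{k,i} - mean_i) · (x_{k,j} - mean_j), with n-1 = 4.
  S[X,X] = ((-2.4)·(-2.4) + (-2.4)·(-2.4) + (0.6)·(0.6) + (3.6)·(3.6) + (0.6)·(0.6)) / 4 = 25.2/4 = 6.3
  S[X,Y] = ((-2.4)·(-0.2) + (-2.4)·(-0.2) + (0.6)·(0.8) + (3.6)·(-0.2) + (0.6)·(-0.2)) / 4 = 0.6/4 = 0.15
  S[Y,Y] = ((-0.2)·(-0.2) + (-0.2)·(-0.2) + (0.8)·(0.8) + (-0.2)·(-0.2) + (-0.2)·(-0.2)) / 4 = 0.8/4 = 0.2

S is symmetric (S[j,i] = S[i,j]). Assembling:

S = [[6.3, 0.15],
 [0.15, 0.2]]


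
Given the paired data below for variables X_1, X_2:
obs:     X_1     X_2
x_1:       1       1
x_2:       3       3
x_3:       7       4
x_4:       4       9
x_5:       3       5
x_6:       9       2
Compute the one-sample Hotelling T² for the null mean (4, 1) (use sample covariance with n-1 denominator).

Step 1 — sample mean vector:
  mean(X_1) = (1 + 3 + 7 + 4 + 3 + 9) / 6 = 27/6 = 4.5
  mean(X_2) = (1 + 3 + 4 + 9 + 5 + 2) / 6 = 24/6 = 4
  x̄ = (4.5, 4),  deviation x̄ - mu_0 = (4.5, 4) - (4, 1) = (0.5, 3).

Step 2 — sample covariance matrix, S[i,j] = (1/(n-1)) · Σ_k (x_{k,i} - mean_i) · (x_{k,j} - mean_j), divisor n-1 = 5:
  S[X_1,X_1] = ((-3.5)·(-3.5) + (-1.5)·(-1.5) + (2.5)·(2.5) + (-0.5)·(-0.5) + (-1.5)·(-1.5) + (4.5)·(4.5)) / 5 = 43.5/5 = 8.7
  S[X_1,X_2] = ((-3.5)·(-3) + (-1.5)·(-1) + (2.5)·(0) + (-0.5)·(5) + (-1.5)·(1) + (4.5)·(-2)) / 5 = -1/5 = -0.2
  S[X_2,X_2] = ((-3)·(-3) + (-1)·(-1) + (0)·(0) + (5)·(5) + (1)·(1) + (-2)·(-2)) / 5 = 40/5 = 8
  S = [[8.7, -0.2],
 [-0.2, 8]].

Step 3 — invert S. det(S) = 8.7·8 - (-0.2)² = 69.56.
  S^{-1} = (1/det) · [[d, -b], [-b, a]] = [[0.115, 0.0029],
 [0.0029, 0.1251]].

Step 4 — quadratic form (x̄ - mu_0)^T · S^{-1} · (x̄ - mu_0):
  S^{-1} · (x̄ - mu_0) = (0.0661, 0.3767),
  (x̄ - mu_0)^T · [...] = (0.5)·(0.0661) + (3)·(0.3767) = 1.163.

Step 5 — scale by n: T² = 6 · 1.163 = 6.9781.

T² ≈ 6.9781


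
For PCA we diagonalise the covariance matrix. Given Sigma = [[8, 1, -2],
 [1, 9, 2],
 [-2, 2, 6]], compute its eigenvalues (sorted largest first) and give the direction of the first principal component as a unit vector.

Step 1 — characteristic polynomial p(λ) = det(λI - Sigma) = λ³ - tr·λ² + c_1·λ - det, where tr = trace, c_1 = sum of the principal 2×2 minors, det = det(Sigma):
  tr = 8 + 9 + 6 = 23,
  c_1 = (8·9 - (1)²) + (8·6 - (-2)²) + (9·6 - (2)²) = 71 + 44 + 50 = 165,
  det = 8·(9·6 - (2)²) - (1)·((1)·6 - (2)·(-2)) + (-2)·((1)·(2) - 9·(-2)) = 8·(50) - (1)·(10) + (-2)·(20) = 350.
  So p(λ) = λ³ - 23λ² + 165λ - 350.
Step 2 — look for an integer root (rational root theorem: any rational root is an integer divisor of 350). Testing λ = 10:
  p(10) = 1000 - 2300 + 1650 - 350 = 0  ✓
  Dividing out (λ - 10): p(λ) = (λ - 10)(λ² - 13λ + 35).
Step 3 — remaining eigenvalues from the quadratic λ² - 13λ + 35 = 0:
  Δ = 13² - 4·35 = 169 - 140 = 29,  λ = (13 ± √29)/2 = (13 ± 5.3852)/2 ≈ 9.1926 or 3.8074.
  Sorted: λ_1 = 10,  λ_2 = 9.1926,  λ_3 = 3.8074  (check: sum = 23 = tr ✓).

Step 4 — unit eigenvector for λ_1 = 10: v spans the null space of (Sigma - λ_1 I), whose rows are
  r_1 = (-2, 1, -2),  r_2 = (1, -1, 2),  r_3 = (-2, 2, -4).
  v is orthogonal to every row, so take v ∝ r_1 × r_2 = ((1)·(2) - (-2)·(-1), (-2)·(1) - (-2)·(2), (-2)·(-1) - (1)·(1)) = (0, 2, 1).
  Let u = (0, 2, 1).
  ||u|| = √((0)² + (2)² + (1)²) = √(5) ≈ 2.2361,  v_1 = u/||u|| ≈ (0, 0.8944, 0.4472) (||v_1|| = 1).

λ_1 = 10,  λ_2 = 9.1926,  λ_3 = 3.8074;  v_1 ≈ (0, 0.8944, 0.4472)


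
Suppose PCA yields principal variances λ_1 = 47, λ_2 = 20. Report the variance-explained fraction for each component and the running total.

Step 1 — total variance = trace(Sigma) = Σ λ_i = 47 + 20 = 67.

Step 2 — fraction explained by component i = λ_i / Σ λ:
  PC1: 47/67 = 0.7015
  PC2: 20/67 = 0.2985

Step 3 — cumulative fraction after k components = (λ_1 + ... + λ_k) / Σ λ:
  k = 1: 47/67 = 0.7015
  k = 2: (47 + 20)/67 = 67/67 = 1

Summary (fraction, with percent):

explained: PC1 0.7015 (70.15%), PC2 0.2985 (29.85%);  cumulative: 0.7015, 1


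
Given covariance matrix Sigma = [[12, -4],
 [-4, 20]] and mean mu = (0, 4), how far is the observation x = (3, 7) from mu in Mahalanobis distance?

Step 1 — centre the observation: (x - mu) = (3, 3).

Step 2 — invert Sigma. det(Sigma) = 12·20 - (-4)² = 224.
  Sigma^{-1} = (1/det) · [[d, -b], [-b, a]] = [[0.0893, 0.0179],
 [0.0179, 0.0536]].

Step 3 — form the quadratic (x - mu)^T · Sigma^{-1} · (x - mu):
  Sigma^{-1} · (x - mu) = (0.3214, 0.2143).
  (x - mu)^T · [Sigma^{-1} · (x - mu)] = (3)·(0.3214) + (3)·(0.2143) = 1.6071.

Step 4 — take square root: d = √(1.6071) ≈ 1.2677.

d(x, mu) = √(1.6071) ≈ 1.2677


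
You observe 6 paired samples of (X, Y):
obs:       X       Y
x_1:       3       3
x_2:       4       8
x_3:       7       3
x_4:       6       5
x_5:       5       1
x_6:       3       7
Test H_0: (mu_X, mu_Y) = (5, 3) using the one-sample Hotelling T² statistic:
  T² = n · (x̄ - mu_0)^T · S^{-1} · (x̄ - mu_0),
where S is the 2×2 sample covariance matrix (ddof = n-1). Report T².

Step 1 — sample mean vector:
  mean(X) = (3 + 4 + 7 + 6 + 5 + 3) / 6 = 28/6 = 4.6667
  mean(Y) = (3 + 8 + 3 + 5 + 1 + 7) / 6 = 27/6 = 4.5
  x̄ = (4.6667, 4.5),  deviation x̄ - mu_0 = (4.6667, 4.5) - (5, 3) = (-0.3333, 1.5).

Step 2 — sample covariance matrix, S[i,j] = (1/(n-1)) · Σ_k (x_{k,i} - mean_i) · (x_{k,j} - mean_j), divisor n-1 = 5:
  S[X,X] = ((-1.6667)·(-1.6667) + (-0.6667)·(-0.6667) + (2.3333)·(2.3333) + (1.3333)·(1.3333) + (0.3333)·(0.3333) + (-1.6667)·(-1.6667)) / 5 = 13.3333/5 = 2.6667
  S[X,Y] = ((-1.6667)·(-1.5) + (-0.6667)·(3.5) + (2.3333)·(-1.5) + (1.3333)·(0.5) + (0.3333)·(-3.5) + (-1.6667)·(2.5)) / 5 = -8/5 = -1.6
  S[Y,Y] = ((-1.5)·(-1.5) + (3.5)·(3.5) + (-1.5)·(-1.5) + (0.5)·(0.5) + (-3.5)·(-3.5) + (2.5)·(2.5)) / 5 = 35.5/5 = 7.1
  S = [[2.6667, -1.6],
 [-1.6, 7.1]].

Step 3 — invert S. det(S) = 2.6667·7.1 - (-1.6)² = 16.3733.
  S^{-1} = (1/det) · [[d, -b], [-b, a]] = [[0.4336, 0.0977],
 [0.0977, 0.1629]].

Step 4 — quadratic form (x̄ - mu_0)^T · S^{-1} · (x̄ - mu_0):
  S^{-1} · (x̄ - mu_0) = (0.002, 0.2117),
  (x̄ - mu_0)^T · [...] = (-0.3333)·(0.002) + (1.5)·(0.2117) = 0.3169.

Step 5 — scale by n: T² = 6 · 0.3169 = 1.9015.

T² ≈ 1.9015


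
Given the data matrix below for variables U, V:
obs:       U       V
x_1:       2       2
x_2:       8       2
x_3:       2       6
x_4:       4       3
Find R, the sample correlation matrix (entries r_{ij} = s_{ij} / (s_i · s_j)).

Step 1 — column means:
  mean(U) = (2 + 8 + 2 + 4) / 4 = 16/4 = 4
  mean(V) = (2 + 2 + 6 + 3) / 4 = 13/4 = 3.25

Step 2 — sample variances and covariances s[i,j] = (1/(n-1)) · Σ_k (x_{k,i} - mean_i) · (x_{k,j} - mean_j), with n-1 = 3:
  s[U,U] = ((-2)·(-2) + (4)·(4) + (-2)·(-2) + (0)·(0)) / 3 = 24/3 = 8
  s[U,V] = ((-2)·(-1.25) + (4)·(-1.25) + (-2)·(2.75) + (0)·(-0.25)) / 3 = -8/3 = -2.6667
  s[V,V] = ((-1.25)·(-1.25) + (-1.25)·(-1.25) + (2.75)·(2.75) + (-0.25)·(-0.25)) / 3 = 10.75/3 = 3.5833
  Sample standard deviations s_i = √(s[i,i]):
  s(U) = √(8) = 2.8284
  s(V) = √(3.5833) = 1.893

Step 3 — r_{ij} = s_{ij} / (s_i · s_j):
  r[U,U] = 1 (diagonal).
  r[U,V] = -2.6667 / (2.8284 · 1.893) = -2.6667 / 5.3541 = -0.4981
  r[V,V] = 1 (diagonal).

R is symmetric with unit diagonal. Assembling:

R = [[1, -0.4981],
 [-0.4981, 1]]


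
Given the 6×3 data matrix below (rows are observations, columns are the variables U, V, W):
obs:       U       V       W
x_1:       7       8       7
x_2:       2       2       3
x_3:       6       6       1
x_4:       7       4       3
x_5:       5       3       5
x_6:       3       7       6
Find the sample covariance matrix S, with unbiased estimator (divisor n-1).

Step 1 — column means:
  mean(U) = (7 + 2 + 6 + 7 + 5 + 3) / 6 = 30/6 = 5
  mean(V) = (8 + 2 + 6 + 4 + 3 + 7) / 6 = 30/6 = 5
  mean(W) = (7 + 3 + 1 + 3 + 5 + 6) / 6 = 25/6 = 4.1667

Step 2 — sample covariance S[i,j] = (1/(n-1)) · Σ_k (x_{k,i} - mean_i) · (x_{k,j} - mean_j), with n-1 = 5.
  S[U,U] = ((2)·(2) + (-3)·(-3) + (1)·(1) + (2)·(2) + (0)·(0) + (-2)·(-2)) / 5 = 22/5 = 4.4
  S[U,V] = ((2)·(3) + (-3)·(-3) + (1)·(1) + (2)·(-1) + (0)·(-2) + (-2)·(2)) / 5 = 10/5 = 2
  S[U,W] = ((2)·(2.8333) + (-3)·(-1.1667) + (1)·(-3.1667) + (2)·(-1.1667) + (0)·(0.8333) + (-2)·(1.8333)) / 5 = 0/5 = 0
  S[V,V] = ((3)·(3) + (-3)·(-3) + (1)·(1) + (-1)·(-1) + (-2)·(-2) + (2)·(2)) / 5 = 28/5 = 5.6
  S[V,W] = ((3)·(2.8333) + (-3)·(-1.1667) + (1)·(-3.1667) + (-1)·(-1.1667) + (-2)·(0.8333) + (2)·(1.8333)) / 5 = 12/5 = 2.4
  S[W,W] = ((2.8333)·(2.8333) + (-1.1667)·(-1.1667) + (-3.1667)·(-3.1667) + (-1.1667)·(-1.1667) + (0.8333)·(0.8333) + (1.8333)·(1.8333)) / 5 = 24.8333/5 = 4.9667

S is symmetric (S[j,i] = S[i,j]). Assembling:

S = [[4.4, 2, 0],
 [2, 5.6, 2.4],
 [0, 2.4, 4.9667]]


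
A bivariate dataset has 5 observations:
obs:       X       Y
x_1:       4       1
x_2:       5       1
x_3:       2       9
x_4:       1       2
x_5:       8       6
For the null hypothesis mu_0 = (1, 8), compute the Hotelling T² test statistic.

Step 1 — sample mean vector:
  mean(X) = (4 + 5 + 2 + 1 + 8) / 5 = 20/5 = 4
  mean(Y) = (1 + 1 + 9 + 2 + 6) / 5 = 19/5 = 3.8
  x̄ = (4, 3.8),  deviation x̄ - mu_0 = (4, 3.8) - (1, 8) = (3, -4.2).

Step 2 — sample covariance matrix, S[i,j] = (1/(n-1)) · Σ_k (x_{k,i} - mean_i) · (x_{k,j} - mean_j), divisor n-1 = 4:
  S[X,X] = ((0)·(0) + (1)·(1) + (-2)·(-2) + (-3)·(-3) + (4)·(4)) / 4 = 30/4 = 7.5
  S[X,Y] = ((0)·(-2.8) + (1)·(-2.8) + (-2)·(5.2) + (-3)·(-1.8) + (4)·(2.2)) / 4 = 1/4 = 0.25
  S[Y,Y] = ((-2.8)·(-2.8) + (-2.8)·(-2.8) + (5.2)·(5.2) + (-1.8)·(-1.8) + (2.2)·(2.2)) / 4 = 50.8/4 = 12.7
  S = [[7.5, 0.25],
 [0.25, 12.7]].

Step 3 — invert S. det(S) = 7.5·12.7 - (0.25)² = 95.1875.
  S^{-1} = (1/det) · [[d, -b], [-b, a]] = [[0.1334, -0.0026],
 [-0.0026, 0.0788]].

Step 4 — quadratic form (x̄ - mu_0)^T · S^{-1} · (x̄ - mu_0):
  S^{-1} · (x̄ - mu_0) = (0.4113, -0.3388),
  (x̄ - mu_0)^T · [...] = (3)·(0.4113) + (-4.2)·(-0.3388) = 2.6569.

Step 5 — scale by n: T² = 5 · 2.6569 = 13.2843.

T² ≈ 13.2843


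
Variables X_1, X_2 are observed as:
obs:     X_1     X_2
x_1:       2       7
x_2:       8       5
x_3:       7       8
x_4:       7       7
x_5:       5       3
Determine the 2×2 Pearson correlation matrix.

Step 1 — column means:
  mean(X_1) = (2 + 8 + 7 + 7 + 5) / 5 = 29/5 = 5.8
  mean(X_2) = (7 + 5 + 8 + 7 + 3) / 5 = 30/5 = 6

Step 2 — sample variances and covariances s[i,j] = (1/(n-1)) · Σ_k (x_{k,i} - mean_i) · (x_{k,j} - mean_j), with n-1 = 4:
  s[X_1,X_1] = ((-3.8)·(-3.8) + (2.2)·(2.2) + (1.2)·(1.2) + (1.2)·(1.2) + (-0.8)·(-0.8)) / 4 = 22.8/4 = 5.7
  s[X_1,X_2] = ((-3.8)·(1) + (2.2)·(-1) + (1.2)·(2) + (1.2)·(1) + (-0.8)·(-3)) / 4 = 0/4 = 0
  s[X_2,X_2] = ((1)·(1) + (-1)·(-1) + (2)·(2) + (1)·(1) + (-3)·(-3)) / 4 = 16/4 = 4
  Sample standard deviations s_i = √(s[i,i]):
  s(X_1) = √(5.7) = 2.3875
  s(X_2) = √(4) = 2

Step 3 — r_{ij} = s_{ij} / (s_i · s_j):
  r[X_1,X_1] = 1 (diagonal).
  r[X_1,X_2] = 0 / (2.3875 · 2) = 0 / 4.7749 = 0
  r[X_2,X_2] = 1 (diagonal).

R is symmetric with unit diagonal. Assembling:

R = [[1, 0],
 [0, 1]]


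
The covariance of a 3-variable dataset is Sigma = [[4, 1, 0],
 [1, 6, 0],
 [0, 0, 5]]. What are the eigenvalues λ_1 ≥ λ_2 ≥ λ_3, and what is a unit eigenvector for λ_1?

Step 1 — characteristic polynomial p(λ) = det(λI - Sigma) = λ³ - tr·λ² + c_1·λ - det, where tr = trace, c_1 = sum of the principal 2×2 minors, det = det(Sigma):
  tr = 4 + 6 + 5 = 15,
  c_1 = (4·6 - (1)²) + (4·5 - (0)²) + (6·5 - (0)²) = 23 + 20 + 30 = 73,
  det = 4·(6·5 - (0)²) - (1)·((1)·5 - (0)·(0)) + (0)·((1)·(0) - 6·(0)) = 4·(30) - (1)·(5) + (0)·(0) = 115.
  So p(λ) = λ³ - 15λ² + 73λ - 115.
Step 2 — look for an integer root (rational root theorem: any rational root is an integer divisor of 115). Testing λ = 5:
  p(5) = 125 - 375 + 365 - 115 = 0  ✓
  Dividing out (λ - 5): p(λ) = (λ - 5)(λ² - 10λ + 23).
Step 3 — remaining eigenvalues from the quadratic λ² - 10λ + 23 = 0:
  Δ = 10² - 4·23 = 100 - 92 = 8,  λ = (10 ± √8)/2 = (10 ± 2.8284)/2 ≈ 6.4142 or 3.5858.
  Sorted: λ_1 = 6.4142,  λ_2 = 5,  λ_3 = 3.5858  (check: sum = 15 = tr ✓).

Step 4 — unit eigenvector for λ_1 ≈ 6.4142: v spans the null space of (Sigma - λ_1 I), whose rows are
  r_1 = (-2.4142, 1, 0),  r_2 = (1, -0.4142, 0),  r_3 = (0, 0, -1.4142).
  v is orthogonal to every row, so take v ∝ r_1 × r_3 = ((1)·(-1.4142) - (0)·(0), (0)·(0) - (-2.4142)·(-1.4142), (-2.4142)·(0) - (1)·(0)) ≈ (-1.4142, -3.4142, 0).
  Rescale (multiply by -1 so the first nonzero entry is positive): u = (1.4142, 3.4142, 0).
  ||u|| = √((1.4142)² + (3.4142)² + (0)²) = √(13.6569) ≈ 3.6955,  v_1 = u/||u|| ≈ (0.3827, 0.9239, 0) (||v_1|| = 1).

λ_1 = 6.4142,  λ_2 = 5,  λ_3 = 3.5858;  v_1 ≈ (0.3827, 0.9239, 0)


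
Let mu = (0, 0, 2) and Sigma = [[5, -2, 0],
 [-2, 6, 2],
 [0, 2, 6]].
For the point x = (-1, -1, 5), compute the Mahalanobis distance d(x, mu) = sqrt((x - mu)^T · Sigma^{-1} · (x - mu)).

Step 1 — centre the observation: (x - mu) = (-1, -1, 3).

Step 2 — invert Sigma (cofactor / det for 3×3, or solve directly):
  Sigma^{-1} = [[0.2353, 0.0882, -0.0294],
 [0.0882, 0.2206, -0.0735],
 [-0.0294, -0.0735, 0.1912]].

Step 3 — form the quadratic (x - mu)^T · Sigma^{-1} · (x - mu):
  Sigma^{-1} · (x - mu) = (-0.4118, -0.5294, 0.6765).
  (x - mu)^T · [Sigma^{-1} · (x - mu)] = (-1)·(-0.4118) + (-1)·(-0.5294) + (3)·(0.6765) = 2.9706.

Step 4 — take square root: d = √(2.9706) ≈ 1.7235.

d(x, mu) = √(2.9706) ≈ 1.7235


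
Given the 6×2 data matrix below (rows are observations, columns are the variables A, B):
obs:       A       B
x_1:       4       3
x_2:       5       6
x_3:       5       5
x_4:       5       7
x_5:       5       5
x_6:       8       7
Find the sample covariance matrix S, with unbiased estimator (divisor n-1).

Step 1 — column means:
  mean(A) = (4 + 5 + 5 + 5 + 5 + 8) / 6 = 32/6 = 5.3333
  mean(B) = (3 + 6 + 5 + 7 + 5 + 7) / 6 = 33/6 = 5.5

Step 2 — sample covariance S[i,j] = (1/(n-1)) · Σ_k (x_{k,i} - mean_i) · (x_{k,j} - mean_j), with n-1 = 5.
  S[A,A] = ((-1.3333)·(-1.3333) + (-0.3333)·(-0.3333) + (-0.3333)·(-0.3333) + (-0.3333)·(-0.3333) + (-0.3333)·(-0.3333) + (2.6667)·(2.6667)) / 5 = 9.3333/5 = 1.8667
  S[A,B] = ((-1.3333)·(-2.5) + (-0.3333)·(0.5) + (-0.3333)·(-0.5) + (-0.3333)·(1.5) + (-0.3333)·(-0.5) + (2.6667)·(1.5)) / 5 = 7/5 = 1.4
  S[B,B] = ((-2.5)·(-2.5) + (0.5)·(0.5) + (-0.5)·(-0.5) + (1.5)·(1.5) + (-0.5)·(-0.5) + (1.5)·(1.5)) / 5 = 11.5/5 = 2.3

S is symmetric (S[j,i] = S[i,j]). Assembling:

S = [[1.8667, 1.4],
 [1.4, 2.3]]


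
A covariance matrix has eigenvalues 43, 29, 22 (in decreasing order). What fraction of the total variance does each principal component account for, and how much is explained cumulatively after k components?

Step 1 — total variance = trace(Sigma) = Σ λ_i = 43 + 29 + 22 = 94.

Step 2 — fraction explained by component i = λ_i / Σ λ:
  PC1: 43/94 = 0.4574
  PC2: 29/94 = 0.3085
  PC3: 22/94 = 0.234

Step 3 — cumulative fraction after k components = (λ_1 + ... + λ_k) / Σ λ:
  k = 1: 43/94 = 0.4574
  k = 2: (43 + 29)/94 = 72/94 = 0.766
  k = 3: (43 + 29 + 22)/94 = 94/94 = 1

Summary (fraction, with percent):

explained: PC1 0.4574 (45.74%), PC2 0.3085 (30.85%), PC3 0.234 (23.4%);  cumulative: 0.4574, 0.766, 1


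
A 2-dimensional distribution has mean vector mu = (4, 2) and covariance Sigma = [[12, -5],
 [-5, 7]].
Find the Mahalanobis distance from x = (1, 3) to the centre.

Step 1 — centre the observation: (x - mu) = (-3, 1).

Step 2 — invert Sigma. det(Sigma) = 12·7 - (-5)² = 59.
  Sigma^{-1} = (1/det) · [[d, -b], [-b, a]] = [[0.1186, 0.0847],
 [0.0847, 0.2034]].

Step 3 — form the quadratic (x - mu)^T · Sigma^{-1} · (x - mu):
  Sigma^{-1} · (x - mu) = (-0.2712, -0.0508).
  (x - mu)^T · [Sigma^{-1} · (x - mu)] = (-3)·(-0.2712) + (1)·(-0.0508) = 0.7627.

Step 4 — take square root: d = √(0.7627) ≈ 0.8733.

d(x, mu) = √(0.7627) ≈ 0.8733


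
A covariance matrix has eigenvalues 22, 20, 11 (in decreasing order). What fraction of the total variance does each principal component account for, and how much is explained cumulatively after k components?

Step 1 — total variance = trace(Sigma) = Σ λ_i = 22 + 20 + 11 = 53.

Step 2 — fraction explained by component i = λ_i / Σ λ:
  PC1: 22/53 = 0.4151
  PC2: 20/53 = 0.3774
  PC3: 11/53 = 0.2075

Step 3 — cumulative fraction after k components = (λ_1 + ... + λ_k) / Σ λ:
  k = 1: 22/53 = 0.4151
  k = 2: (22 + 20)/53 = 42/53 = 0.7925
  k = 3: (22 + 20 + 11)/53 = 53/53 = 1

Summary (fraction, with percent):

explained: PC1 0.4151 (41.51%), PC2 0.3774 (37.74%), PC3 0.2075 (20.75%);  cumulative: 0.4151, 0.7925, 1


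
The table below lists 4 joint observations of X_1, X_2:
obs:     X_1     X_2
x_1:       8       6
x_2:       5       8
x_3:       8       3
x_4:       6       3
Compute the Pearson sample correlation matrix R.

Step 1 — column means:
  mean(X_1) = (8 + 5 + 8 + 6) / 4 = 27/4 = 6.75
  mean(X_2) = (6 + 8 + 3 + 3) / 4 = 20/4 = 5

Step 2 — sample variances and covariances s[i,j] = (1/(n-1)) · Σ_k (x_{k,i} - mean_i) · (x_{k,j} - mean_j), with n-1 = 3:
  s[X_1,X_1] = ((1.25)·(1.25) + (-1.75)·(-1.75) + (1.25)·(1.25) + (-0.75)·(-0.75)) / 3 = 6.75/3 = 2.25
  s[X_1,X_2] = ((1.25)·(1) + (-1.75)·(3) + (1.25)·(-2) + (-0.75)·(-2)) / 3 = -5/3 = -1.6667
  s[X_2,X_2] = ((1)·(1) + (3)·(3) + (-2)·(-2) + (-2)·(-2)) / 3 = 18/3 = 6
  Sample standard deviations s_i = √(s[i,i]):
  s(X_1) = √(2.25) = 1.5
  s(X_2) = √(6) = 2.4495

Step 3 — r_{ij} = s_{ij} / (s_i · s_j):
  r[X_1,X_1] = 1 (diagonal).
  r[X_1,X_2] = -1.6667 / (1.5 · 2.4495) = -1.6667 / 3.6742 = -0.4536
  r[X_2,X_2] = 1 (diagonal).

R is symmetric with unit diagonal. Assembling:

R = [[1, -0.4536],
 [-0.4536, 1]]


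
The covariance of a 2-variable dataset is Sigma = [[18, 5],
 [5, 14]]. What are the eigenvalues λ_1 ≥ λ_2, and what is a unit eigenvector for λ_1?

Step 1 — characteristic polynomial of 2×2 Sigma:
  det(Sigma - λI) = λ² - trace · λ + det = 0.
  trace = 18 + 14 = 32, det = 18·14 - (5)² = 227.
Step 2 — discriminant:
  Δ = trace² - 4·det = 1024 - 908 = 116.
Step 3 — eigenvalues:
  λ = (trace ± √Δ)/2 = (32 ± 10.7703)/2,
  λ_1 = 21.3852,  λ_2 = 10.6148.

Step 4 — unit eigenvector for λ_1: solve (Sigma - λ_1 I)v = 0. First row:
  (18 - 21.3852)·v_x + (5)·v_y = 0, i.e. (-3.3852)·v_x + (5)·v_y = 0,
  so v ∝ (b, λ_1 - a) = (5, 3.3852) = u.
  ||u|| = √((5)² + (3.3852)²) = √(36.4593) ≈ 6.0382,
  v_1 = u/||u|| ≈ (0.8281, 0.5606) (||v_1|| = 1).

λ_1 = 21.3852,  λ_2 = 10.6148;  v_1 ≈ (0.8281, 0.5606)


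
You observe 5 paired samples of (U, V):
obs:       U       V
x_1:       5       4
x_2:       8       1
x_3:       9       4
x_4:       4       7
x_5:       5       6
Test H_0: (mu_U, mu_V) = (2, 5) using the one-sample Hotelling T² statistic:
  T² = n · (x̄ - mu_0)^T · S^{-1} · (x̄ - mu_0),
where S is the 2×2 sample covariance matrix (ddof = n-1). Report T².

Step 1 — sample mean vector:
  mean(U) = (5 + 8 + 9 + 4 + 5) / 5 = 31/5 = 6.2
  mean(V) = (4 + 1 + 4 + 7 + 6) / 5 = 22/5 = 4.4
  x̄ = (6.2, 4.4),  deviation x̄ - mu_0 = (6.2, 4.4) - (2, 5) = (4.2, -0.6).

Step 2 — sample covariance matrix, S[i,j] = (1/(n-1)) · Σ_k (x_{k,i} - mean_i) · (x_{k,j} - mean_j), divisor n-1 = 4:
  S[U,U] = ((-1.2)·(-1.2) + (1.8)·(1.8) + (2.8)·(2.8) + (-2.2)·(-2.2) + (-1.2)·(-1.2)) / 4 = 18.8/4 = 4.7
  S[U,V] = ((-1.2)·(-0.4) + (1.8)·(-3.4) + (2.8)·(-0.4) + (-2.2)·(2.6) + (-1.2)·(1.6)) / 4 = -14.4/4 = -3.6
  S[V,V] = ((-0.4)·(-0.4) + (-3.4)·(-3.4) + (-0.4)·(-0.4) + (2.6)·(2.6) + (1.6)·(1.6)) / 4 = 21.2/4 = 5.3
  S = [[4.7, -3.6],
 [-3.6, 5.3]].

Step 3 — invert S. det(S) = 4.7·5.3 - (-3.6)² = 11.95.
  S^{-1} = (1/det) · [[d, -b], [-b, a]] = [[0.4435, 0.3013],
 [0.3013, 0.3933]].

Step 4 — quadratic form (x̄ - mu_0)^T · S^{-1} · (x̄ - mu_0):
  S^{-1} · (x̄ - mu_0) = (1.682, 1.0293),
  (x̄ - mu_0)^T · [...] = (4.2)·(1.682) + (-0.6)·(1.0293) = 6.4469.

Step 5 — scale by n: T² = 5 · 6.4469 = 32.2343.

T² ≈ 32.2343


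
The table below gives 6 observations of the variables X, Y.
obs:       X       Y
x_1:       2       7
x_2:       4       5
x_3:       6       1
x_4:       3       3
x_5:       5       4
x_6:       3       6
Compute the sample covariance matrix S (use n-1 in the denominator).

Step 1 — column means:
  mean(X) = (2 + 4 + 6 + 3 + 5 + 3) / 6 = 23/6 = 3.8333
  mean(Y) = (7 + 5 + 1 + 3 + 4 + 6) / 6 = 26/6 = 4.3333

Step 2 — sample covariance S[i,j] = (1/(n-1)) · Σ_k (x_{k,i} - mean_i) · (x_{k,j} - mean_j), with n-1 = 5.
  S[X,X] = ((-1.8333)·(-1.8333) + (0.1667)·(0.1667) + (2.1667)·(2.1667) + (-0.8333)·(-0.8333) + (1.1667)·(1.1667) + (-0.8333)·(-0.8333)) / 5 = 10.8333/5 = 2.1667
  S[X,Y] = ((-1.8333)·(2.6667) + (0.1667)·(0.6667) + (2.1667)·(-3.3333) + (-0.8333)·(-1.3333) + (1.1667)·(-0.3333) + (-0.8333)·(1.6667)) / 5 = -12.6667/5 = -2.5333
  S[Y,Y] = ((2.6667)·(2.6667) + (0.6667)·(0.6667) + (-3.3333)·(-3.3333) + (-1.3333)·(-1.3333) + (-0.3333)·(-0.3333) + (1.6667)·(1.6667)) / 5 = 23.3333/5 = 4.6667

S is symmetric (S[j,i] = S[i,j]). Assembling:

S = [[2.1667, -2.5333],
 [-2.5333, 4.6667]]


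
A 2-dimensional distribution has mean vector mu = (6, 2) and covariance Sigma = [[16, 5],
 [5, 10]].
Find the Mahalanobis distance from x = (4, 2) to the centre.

Step 1 — centre the observation: (x - mu) = (-2, 0).

Step 2 — invert Sigma. det(Sigma) = 16·10 - (5)² = 135.
  Sigma^{-1} = (1/det) · [[d, -b], [-b, a]] = [[0.0741, -0.037],
 [-0.037, 0.1185]].

Step 3 — form the quadratic (x - mu)^T · Sigma^{-1} · (x - mu):
  Sigma^{-1} · (x - mu) = (-0.1481, 0.0741).
  (x - mu)^T · [Sigma^{-1} · (x - mu)] = (-2)·(-0.1481) + (0)·(0.0741) = 0.2963.

Step 4 — take square root: d = √(0.2963) ≈ 0.5443.

d(x, mu) = √(0.2963) ≈ 0.5443


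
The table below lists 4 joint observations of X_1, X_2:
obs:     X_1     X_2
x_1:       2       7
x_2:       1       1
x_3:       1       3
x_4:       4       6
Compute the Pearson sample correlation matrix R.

Step 1 — column means:
  mean(X_1) = (2 + 1 + 1 + 4) / 4 = 8/4 = 2
  mean(X_2) = (7 + 1 + 3 + 6) / 4 = 17/4 = 4.25

Step 2 — sample variances and covariances s[i,j] = (1/(n-1)) · Σ_k (x_{k,i} - mean_i) · (x_{k,j} - mean_j), with n-1 = 3:
  s[X_1,X_1] = ((0)·(0) + (-1)·(-1) + (-1)·(-1) + (2)·(2)) / 3 = 6/3 = 2
  s[X_1,X_2] = ((0)·(2.75) + (-1)·(-3.25) + (-1)·(-1.25) + (2)·(1.75)) / 3 = 8/3 = 2.6667
  s[X_2,X_2] = ((2.75)·(2.75) + (-3.25)·(-3.25) + (-1.25)·(-1.25) + (1.75)·(1.75)) / 3 = 22.75/3 = 7.5833
  Sample standard deviations s_i = √(s[i,i]):
  s(X_1) = √(2) = 1.4142
  s(X_2) = √(7.5833) = 2.7538

Step 3 — r_{ij} = s_{ij} / (s_i · s_j):
  r[X_1,X_1] = 1 (diagonal).
  r[X_1,X_2] = 2.6667 / (1.4142 · 2.7538) = 2.6667 / 3.8944 = 0.6847
  r[X_2,X_2] = 1 (diagonal).

R is symmetric with unit diagonal. Assembling:

R = [[1, 0.6847],
 [0.6847, 1]]


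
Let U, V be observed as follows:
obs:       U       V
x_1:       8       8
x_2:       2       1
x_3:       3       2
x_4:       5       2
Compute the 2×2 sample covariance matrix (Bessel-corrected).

Step 1 — column means:
  mean(U) = (8 + 2 + 3 + 5) / 4 = 18/4 = 4.5
  mean(V) = (8 + 1 + 2 + 2) / 4 = 13/4 = 3.25

Step 2 — sample covariance S[i,j] = (1/(n-1)) · Σ_k (x_{k,i} - mean_i) · (x_{k,j} - mean_j), with n-1 = 3.
  S[U,U] = ((3.5)·(3.5) + (-2.5)·(-2.5) + (-1.5)·(-1.5) + (0.5)·(0.5)) / 3 = 21/3 = 7
  S[U,V] = ((3.5)·(4.75) + (-2.5)·(-2.25) + (-1.5)·(-1.25) + (0.5)·(-1.25)) / 3 = 23.5/3 = 7.8333
  S[V,V] = ((4.75)·(4.75) + (-2.25)·(-2.25) + (-1.25)·(-1.25) + (-1.25)·(-1.25)) / 3 = 30.75/3 = 10.25

S is symmetric (S[j,i] = S[i,j]). Assembling:

S = [[7, 7.8333],
 [7.8333, 10.25]]


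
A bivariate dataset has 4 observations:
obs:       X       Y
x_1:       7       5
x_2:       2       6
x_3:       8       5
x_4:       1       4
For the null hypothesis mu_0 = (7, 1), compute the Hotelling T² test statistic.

Step 1 — sample mean vector:
  mean(X) = (7 + 2 + 8 + 1) / 4 = 18/4 = 4.5
  mean(Y) = (5 + 6 + 5 + 4) / 4 = 20/4 = 5
  x̄ = (4.5, 5),  deviation x̄ - mu_0 = (4.5, 5) - (7, 1) = (-2.5, 4).

Step 2 — sample covariance matrix, S[i,j] = (1/(n-1)) · Σ_k (x_{k,i} - mean_i) · (x_{k,j} - mean_j), divisor n-1 = 3:
  S[X,X] = ((2.5)·(2.5) + (-2.5)·(-2.5) + (3.5)·(3.5) + (-3.5)·(-3.5)) / 3 = 37/3 = 12.3333
  S[X,Y] = ((2.5)·(0) + (-2.5)·(1) + (3.5)·(0) + (-3.5)·(-1)) / 3 = 1/3 = 0.3333
  S[Y,Y] = ((0)·(0) + (1)·(1) + (0)·(0) + (-1)·(-1)) / 3 = 2/3 = 0.6667
  S = [[12.3333, 0.3333],
 [0.3333, 0.6667]].

Step 3 — invert S. det(S) = 12.3333·0.6667 - (0.3333)² = 8.1111.
  S^{-1} = (1/det) · [[d, -b], [-b, a]] = [[0.0822, -0.0411],
 [-0.0411, 1.5205]].

Step 4 — quadratic form (x̄ - mu_0)^T · S^{-1} · (x̄ - mu_0):
  S^{-1} · (x̄ - mu_0) = (-0.3699, 6.1849),
  (x̄ - mu_0)^T · [...] = (-2.5)·(-0.3699) + (4)·(6.1849) = 25.6644.

Step 5 — scale by n: T² = 4 · 25.6644 = 102.6575.

T² ≈ 102.6575


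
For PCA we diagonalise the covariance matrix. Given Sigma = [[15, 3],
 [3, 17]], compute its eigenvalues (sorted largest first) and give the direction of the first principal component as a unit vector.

Step 1 — characteristic polynomial of 2×2 Sigma:
  det(Sigma - λI) = λ² - trace · λ + det = 0.
  trace = 15 + 17 = 32, det = 15·17 - (3)² = 246.
Step 2 — discriminant:
  Δ = trace² - 4·det = 1024 - 984 = 40.
Step 3 — eigenvalues:
  λ = (trace ± √Δ)/2 = (32 ± 6.3246)/2,
  λ_1 = 19.1623,  λ_2 = 12.8377.

Step 4 — unit eigenvector for λ_1: solve (Sigma - λ_1 I)v = 0. First row:
  (15 - 19.1623)·v_x + (3)·v_y = 0, i.e. (-4.1623)·v_x + (3)·v_y = 0,
  so v ∝ (b, λ_1 - a) = (3, 4.1623) = u.
  ||u|| = √((3)² + (4.1623)²) = √(26.3246) ≈ 5.1307,
  v_1 = u/||u|| ≈ (0.5847, 0.8112) (||v_1|| = 1).

λ_1 = 19.1623,  λ_2 = 12.8377;  v_1 ≈ (0.5847, 0.8112)


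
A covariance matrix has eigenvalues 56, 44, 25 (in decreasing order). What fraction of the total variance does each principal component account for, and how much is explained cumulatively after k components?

Step 1 — total variance = trace(Sigma) = Σ λ_i = 56 + 44 + 25 = 125.

Step 2 — fraction explained by component i = λ_i / Σ λ:
  PC1: 56/125 = 0.448
  PC2: 44/125 = 0.352
  PC3: 25/125 = 0.2

Step 3 — cumulative fraction after k components = (λ_1 + ... + λ_k) / Σ λ:
  k = 1: 56/125 = 0.448
  k = 2: (56 + 44)/125 = 100/125 = 0.8
  k = 3: (56 + 44 + 25)/125 = 125/125 = 1

Summary (fraction, with percent):

explained: PC1 0.448 (44.8%), PC2 0.352 (35.2%), PC3 0.2 (20%);  cumulative: 0.448, 0.8, 1
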